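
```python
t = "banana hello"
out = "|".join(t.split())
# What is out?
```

Trace (tracking out):
t = 'banana hello'  # -> t = 'banana hello'
out = '|'.join(t.split())  # -> out = 'banana|hello'

Answer: 'banana|hello'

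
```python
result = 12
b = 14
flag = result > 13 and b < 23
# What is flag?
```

Trace (tracking flag):
result = 12  # -> result = 12
b = 14  # -> b = 14
flag = result > 13 and b < 23  # -> flag = False

Answer: False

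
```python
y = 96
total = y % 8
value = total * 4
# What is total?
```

Answer: 0

Derivation:
Trace (tracking total):
y = 96  # -> y = 96
total = y % 8  # -> total = 0
value = total * 4  # -> value = 0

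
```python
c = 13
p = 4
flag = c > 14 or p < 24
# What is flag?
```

Answer: True

Derivation:
Trace (tracking flag):
c = 13  # -> c = 13
p = 4  # -> p = 4
flag = c > 14 or p < 24  # -> flag = True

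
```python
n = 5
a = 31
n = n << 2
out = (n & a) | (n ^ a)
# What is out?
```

Answer: 31

Derivation:
Trace (tracking out):
n = 5  # -> n = 5
a = 31  # -> a = 31
n = n << 2  # -> n = 20
out = n & a | n ^ a  # -> out = 31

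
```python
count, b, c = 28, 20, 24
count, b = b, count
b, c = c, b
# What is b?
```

Answer: 24

Derivation:
Trace (tracking b):
count, b, c = (28, 20, 24)  # -> count = 28, b = 20, c = 24
count, b = (b, count)  # -> count = 20, b = 28
b, c = (c, b)  # -> b = 24, c = 28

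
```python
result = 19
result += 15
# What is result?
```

Answer: 34

Derivation:
Trace (tracking result):
result = 19  # -> result = 19
result += 15  # -> result = 34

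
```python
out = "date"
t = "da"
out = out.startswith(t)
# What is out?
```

Trace (tracking out):
out = 'date'  # -> out = 'date'
t = 'da'  # -> t = 'da'
out = out.startswith(t)  # -> out = True

Answer: True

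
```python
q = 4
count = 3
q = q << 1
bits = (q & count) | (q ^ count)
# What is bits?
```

Trace (tracking bits):
q = 4  # -> q = 4
count = 3  # -> count = 3
q = q << 1  # -> q = 8
bits = q & count | q ^ count  # -> bits = 11

Answer: 11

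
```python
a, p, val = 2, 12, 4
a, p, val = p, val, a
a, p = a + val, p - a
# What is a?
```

Trace (tracking a):
a, p, val = (2, 12, 4)  # -> a = 2, p = 12, val = 4
a, p, val = (p, val, a)  # -> a = 12, p = 4, val = 2
a, p = (a + val, p - a)  # -> a = 14, p = -8

Answer: 14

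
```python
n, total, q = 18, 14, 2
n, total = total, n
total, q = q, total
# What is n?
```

Answer: 14

Derivation:
Trace (tracking n):
n, total, q = (18, 14, 2)  # -> n = 18, total = 14, q = 2
n, total = (total, n)  # -> n = 14, total = 18
total, q = (q, total)  # -> total = 2, q = 18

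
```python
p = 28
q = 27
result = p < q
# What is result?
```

Trace (tracking result):
p = 28  # -> p = 28
q = 27  # -> q = 27
result = p < q  # -> result = False

Answer: False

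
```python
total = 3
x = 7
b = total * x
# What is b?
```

Answer: 21

Derivation:
Trace (tracking b):
total = 3  # -> total = 3
x = 7  # -> x = 7
b = total * x  # -> b = 21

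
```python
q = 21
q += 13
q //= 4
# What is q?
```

Answer: 8

Derivation:
Trace (tracking q):
q = 21  # -> q = 21
q += 13  # -> q = 34
q //= 4  # -> q = 8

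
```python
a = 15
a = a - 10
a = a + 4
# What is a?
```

Answer: 9

Derivation:
Trace (tracking a):
a = 15  # -> a = 15
a = a - 10  # -> a = 5
a = a + 4  # -> a = 9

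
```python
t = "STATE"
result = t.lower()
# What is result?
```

Trace (tracking result):
t = 'STATE'  # -> t = 'STATE'
result = t.lower()  # -> result = 'state'

Answer: 'state'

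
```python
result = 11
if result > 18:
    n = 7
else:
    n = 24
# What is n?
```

Trace (tracking n):
result = 11  # -> result = 11
if result > 18:  # condition is False
else:
    n = 24  # -> n = 24

Answer: 24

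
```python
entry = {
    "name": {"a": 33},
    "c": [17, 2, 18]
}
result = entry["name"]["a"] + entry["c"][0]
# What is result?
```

Trace (tracking result):
entry = {'name': {'a': 33}, 'c': [17, 2, 18]}  # -> entry = {'name': {'a': 33}, 'c': [17, 2, 18]}
result = entry['name']['a'] + entry['c'][0]  # -> result = 50

Answer: 50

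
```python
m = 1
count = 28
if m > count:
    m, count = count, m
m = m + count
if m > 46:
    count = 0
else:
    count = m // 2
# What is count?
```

Trace (tracking count):
m = 1  # -> m = 1
count = 28  # -> count = 28
if m > count:  # condition is False
m = m + count  # -> m = 29
if m > 46:  # condition is False
else:
    count = m // 2  # -> count = 14

Answer: 14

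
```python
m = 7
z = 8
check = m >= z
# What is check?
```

Trace (tracking check):
m = 7  # -> m = 7
z = 8  # -> z = 8
check = m >= z  # -> check = False

Answer: False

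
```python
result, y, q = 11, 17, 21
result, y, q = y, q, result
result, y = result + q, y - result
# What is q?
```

Trace (tracking q):
result, y, q = (11, 17, 21)  # -> result = 11, y = 17, q = 21
result, y, q = (y, q, result)  # -> result = 17, y = 21, q = 11
result, y = (result + q, y - result)  # -> result = 28, y = 4

Answer: 11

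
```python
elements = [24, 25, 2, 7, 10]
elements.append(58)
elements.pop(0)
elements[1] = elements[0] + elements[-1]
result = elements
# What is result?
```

Trace (tracking result):
elements = [24, 25, 2, 7, 10]  # -> elements = [24, 25, 2, 7, 10]
elements.append(58)  # -> elements = [24, 25, 2, 7, 10, 58]
elements.pop(0)  # -> elements = [25, 2, 7, 10, 58]
elements[1] = elements[0] + elements[-1]  # -> elements = [25, 83, 7, 10, 58]
result = elements  # -> result = [25, 83, 7, 10, 58]

Answer: [25, 83, 7, 10, 58]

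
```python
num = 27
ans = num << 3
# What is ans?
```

Trace (tracking ans):
num = 27  # -> num = 27
ans = num << 3  # -> ans = 216

Answer: 216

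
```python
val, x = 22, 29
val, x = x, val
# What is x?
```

Answer: 22

Derivation:
Trace (tracking x):
val, x = (22, 29)  # -> val = 22, x = 29
val, x = (x, val)  # -> val = 29, x = 22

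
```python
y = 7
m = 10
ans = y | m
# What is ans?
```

Trace (tracking ans):
y = 7  # -> y = 7
m = 10  # -> m = 10
ans = y | m  # -> ans = 15

Answer: 15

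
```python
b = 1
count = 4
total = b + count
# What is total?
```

Trace (tracking total):
b = 1  # -> b = 1
count = 4  # -> count = 4
total = b + count  # -> total = 5

Answer: 5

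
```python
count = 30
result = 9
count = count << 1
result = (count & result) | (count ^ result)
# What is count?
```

Trace (tracking count):
count = 30  # -> count = 30
result = 9  # -> result = 9
count = count << 1  # -> count = 60
result = count & result | count ^ result  # -> result = 61

Answer: 60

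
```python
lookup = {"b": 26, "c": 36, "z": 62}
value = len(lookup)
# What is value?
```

Trace (tracking value):
lookup = {'b': 26, 'c': 36, 'z': 62}  # -> lookup = {'b': 26, 'c': 36, 'z': 62}
value = len(lookup)  # -> value = 3

Answer: 3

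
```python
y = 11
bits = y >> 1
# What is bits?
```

Trace (tracking bits):
y = 11  # -> y = 11
bits = y >> 1  # -> bits = 5

Answer: 5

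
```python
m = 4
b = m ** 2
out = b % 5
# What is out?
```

Trace (tracking out):
m = 4  # -> m = 4
b = m ** 2  # -> b = 16
out = b % 5  # -> out = 1

Answer: 1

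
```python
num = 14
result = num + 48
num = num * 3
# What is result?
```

Trace (tracking result):
num = 14  # -> num = 14
result = num + 48  # -> result = 62
num = num * 3  # -> num = 42

Answer: 62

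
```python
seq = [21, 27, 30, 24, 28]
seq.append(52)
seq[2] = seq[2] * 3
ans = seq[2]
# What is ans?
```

Trace (tracking ans):
seq = [21, 27, 30, 24, 28]  # -> seq = [21, 27, 30, 24, 28]
seq.append(52)  # -> seq = [21, 27, 30, 24, 28, 52]
seq[2] = seq[2] * 3  # -> seq = [21, 27, 90, 24, 28, 52]
ans = seq[2]  # -> ans = 90

Answer: 90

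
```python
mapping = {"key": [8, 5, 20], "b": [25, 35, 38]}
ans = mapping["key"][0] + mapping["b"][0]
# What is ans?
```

Answer: 33

Derivation:
Trace (tracking ans):
mapping = {'key': [8, 5, 20], 'b': [25, 35, 38]}  # -> mapping = {'key': [8, 5, 20], 'b': [25, 35, 38]}
ans = mapping['key'][0] + mapping['b'][0]  # -> ans = 33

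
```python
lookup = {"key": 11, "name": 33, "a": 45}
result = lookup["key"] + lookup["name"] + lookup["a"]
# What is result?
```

Trace (tracking result):
lookup = {'key': 11, 'name': 33, 'a': 45}  # -> lookup = {'key': 11, 'name': 33, 'a': 45}
result = lookup['key'] + lookup['name'] + lookup['a']  # -> result = 89

Answer: 89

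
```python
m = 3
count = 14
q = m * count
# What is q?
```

Trace (tracking q):
m = 3  # -> m = 3
count = 14  # -> count = 14
q = m * count  # -> q = 42

Answer: 42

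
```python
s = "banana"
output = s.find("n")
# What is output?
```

Trace (tracking output):
s = 'banana'  # -> s = 'banana'
output = s.find('n')  # -> output = 2

Answer: 2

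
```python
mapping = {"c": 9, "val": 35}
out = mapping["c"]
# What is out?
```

Answer: 9

Derivation:
Trace (tracking out):
mapping = {'c': 9, 'val': 35}  # -> mapping = {'c': 9, 'val': 35}
out = mapping['c']  # -> out = 9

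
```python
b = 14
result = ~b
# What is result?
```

Trace (tracking result):
b = 14  # -> b = 14
result = ~b  # -> result = -15

Answer: -15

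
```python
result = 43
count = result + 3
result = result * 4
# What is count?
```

Trace (tracking count):
result = 43  # -> result = 43
count = result + 3  # -> count = 46
result = result * 4  # -> result = 172

Answer: 46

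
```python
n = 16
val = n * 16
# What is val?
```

Answer: 256

Derivation:
Trace (tracking val):
n = 16  # -> n = 16
val = n * 16  # -> val = 256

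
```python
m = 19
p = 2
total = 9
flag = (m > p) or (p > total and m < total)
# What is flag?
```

Answer: True

Derivation:
Trace (tracking flag):
m = 19  # -> m = 19
p = 2  # -> p = 2
total = 9  # -> total = 9
flag = m > p or (p > total and m < total)  # -> flag = True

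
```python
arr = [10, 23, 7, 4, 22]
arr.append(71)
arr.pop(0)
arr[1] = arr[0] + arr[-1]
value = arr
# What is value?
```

Trace (tracking value):
arr = [10, 23, 7, 4, 22]  # -> arr = [10, 23, 7, 4, 22]
arr.append(71)  # -> arr = [10, 23, 7, 4, 22, 71]
arr.pop(0)  # -> arr = [23, 7, 4, 22, 71]
arr[1] = arr[0] + arr[-1]  # -> arr = [23, 94, 4, 22, 71]
value = arr  # -> value = [23, 94, 4, 22, 71]

Answer: [23, 94, 4, 22, 71]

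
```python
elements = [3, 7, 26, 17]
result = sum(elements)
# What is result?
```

Answer: 53

Derivation:
Trace (tracking result):
elements = [3, 7, 26, 17]  # -> elements = [3, 7, 26, 17]
result = sum(elements)  # -> result = 53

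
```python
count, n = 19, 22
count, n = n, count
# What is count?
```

Answer: 22

Derivation:
Trace (tracking count):
count, n = (19, 22)  # -> count = 19, n = 22
count, n = (n, count)  # -> count = 22, n = 19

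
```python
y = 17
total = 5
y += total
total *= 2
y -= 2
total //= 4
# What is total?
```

Trace (tracking total):
y = 17  # -> y = 17
total = 5  # -> total = 5
y += total  # -> y = 22
total *= 2  # -> total = 10
y -= 2  # -> y = 20
total //= 4  # -> total = 2

Answer: 2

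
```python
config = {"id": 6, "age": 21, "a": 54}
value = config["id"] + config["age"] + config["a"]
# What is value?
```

Answer: 81

Derivation:
Trace (tracking value):
config = {'id': 6, 'age': 21, 'a': 54}  # -> config = {'id': 6, 'age': 21, 'a': 54}
value = config['id'] + config['age'] + config['a']  # -> value = 81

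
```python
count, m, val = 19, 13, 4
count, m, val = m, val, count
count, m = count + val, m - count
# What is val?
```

Trace (tracking val):
count, m, val = (19, 13, 4)  # -> count = 19, m = 13, val = 4
count, m, val = (m, val, count)  # -> count = 13, m = 4, val = 19
count, m = (count + val, m - count)  # -> count = 32, m = -9

Answer: 19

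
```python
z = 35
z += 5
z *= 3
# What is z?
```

Trace (tracking z):
z = 35  # -> z = 35
z += 5  # -> z = 40
z *= 3  # -> z = 120

Answer: 120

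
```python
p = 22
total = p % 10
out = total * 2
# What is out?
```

Trace (tracking out):
p = 22  # -> p = 22
total = p % 10  # -> total = 2
out = total * 2  # -> out = 4

Answer: 4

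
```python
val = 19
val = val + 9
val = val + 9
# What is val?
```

Answer: 37

Derivation:
Trace (tracking val):
val = 19  # -> val = 19
val = val + 9  # -> val = 28
val = val + 9  # -> val = 37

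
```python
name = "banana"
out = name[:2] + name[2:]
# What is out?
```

Answer: 'banana'

Derivation:
Trace (tracking out):
name = 'banana'  # -> name = 'banana'
out = name[:2] + name[2:]  # -> out = 'banana'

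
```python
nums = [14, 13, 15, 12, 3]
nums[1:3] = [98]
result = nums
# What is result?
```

Trace (tracking result):
nums = [14, 13, 15, 12, 3]  # -> nums = [14, 13, 15, 12, 3]
nums[1:3] = [98]  # -> nums = [14, 98, 12, 3]
result = nums  # -> result = [14, 98, 12, 3]

Answer: [14, 98, 12, 3]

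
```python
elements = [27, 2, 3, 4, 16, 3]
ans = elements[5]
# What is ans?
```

Answer: 3

Derivation:
Trace (tracking ans):
elements = [27, 2, 3, 4, 16, 3]  # -> elements = [27, 2, 3, 4, 16, 3]
ans = elements[5]  # -> ans = 3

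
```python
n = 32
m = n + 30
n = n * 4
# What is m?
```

Trace (tracking m):
n = 32  # -> n = 32
m = n + 30  # -> m = 62
n = n * 4  # -> n = 128

Answer: 62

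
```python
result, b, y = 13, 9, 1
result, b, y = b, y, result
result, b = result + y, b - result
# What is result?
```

Answer: 22

Derivation:
Trace (tracking result):
result, b, y = (13, 9, 1)  # -> result = 13, b = 9, y = 1
result, b, y = (b, y, result)  # -> result = 9, b = 1, y = 13
result, b = (result + y, b - result)  # -> result = 22, b = -8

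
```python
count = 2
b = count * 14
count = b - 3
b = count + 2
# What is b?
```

Trace (tracking b):
count = 2  # -> count = 2
b = count * 14  # -> b = 28
count = b - 3  # -> count = 25
b = count + 2  # -> b = 27

Answer: 27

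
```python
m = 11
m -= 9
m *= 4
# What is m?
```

Trace (tracking m):
m = 11  # -> m = 11
m -= 9  # -> m = 2
m *= 4  # -> m = 8

Answer: 8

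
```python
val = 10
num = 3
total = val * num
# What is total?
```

Trace (tracking total):
val = 10  # -> val = 10
num = 3  # -> num = 3
total = val * num  # -> total = 30

Answer: 30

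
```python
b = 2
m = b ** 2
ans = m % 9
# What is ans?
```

Trace (tracking ans):
b = 2  # -> b = 2
m = b ** 2  # -> m = 4
ans = m % 9  # -> ans = 4

Answer: 4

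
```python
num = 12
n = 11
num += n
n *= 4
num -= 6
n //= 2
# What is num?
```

Answer: 17

Derivation:
Trace (tracking num):
num = 12  # -> num = 12
n = 11  # -> n = 11
num += n  # -> num = 23
n *= 4  # -> n = 44
num -= 6  # -> num = 17
n //= 2  # -> n = 22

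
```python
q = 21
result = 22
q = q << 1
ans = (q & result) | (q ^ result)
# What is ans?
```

Trace (tracking ans):
q = 21  # -> q = 21
result = 22  # -> result = 22
q = q << 1  # -> q = 42
ans = q & result | q ^ result  # -> ans = 62

Answer: 62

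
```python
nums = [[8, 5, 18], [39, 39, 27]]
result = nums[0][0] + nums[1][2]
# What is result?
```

Trace (tracking result):
nums = [[8, 5, 18], [39, 39, 27]]  # -> nums = [[8, 5, 18], [39, 39, 27]]
result = nums[0][0] + nums[1][2]  # -> result = 35

Answer: 35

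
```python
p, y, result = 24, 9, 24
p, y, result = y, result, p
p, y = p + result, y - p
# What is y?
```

Trace (tracking y):
p, y, result = (24, 9, 24)  # -> p = 24, y = 9, result = 24
p, y, result = (y, result, p)  # -> p = 9, y = 24, result = 24
p, y = (p + result, y - p)  # -> p = 33, y = 15

Answer: 15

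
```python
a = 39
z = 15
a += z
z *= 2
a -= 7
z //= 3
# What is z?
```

Trace (tracking z):
a = 39  # -> a = 39
z = 15  # -> z = 15
a += z  # -> a = 54
z *= 2  # -> z = 30
a -= 7  # -> a = 47
z //= 3  # -> z = 10

Answer: 10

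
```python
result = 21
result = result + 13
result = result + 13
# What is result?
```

Trace (tracking result):
result = 21  # -> result = 21
result = result + 13  # -> result = 34
result = result + 13  # -> result = 47

Answer: 47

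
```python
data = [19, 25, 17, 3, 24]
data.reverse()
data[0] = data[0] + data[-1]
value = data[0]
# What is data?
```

Trace (tracking data):
data = [19, 25, 17, 3, 24]  # -> data = [19, 25, 17, 3, 24]
data.reverse()  # -> data = [24, 3, 17, 25, 19]
data[0] = data[0] + data[-1]  # -> data = [43, 3, 17, 25, 19]
value = data[0]  # -> value = 43

Answer: [43, 3, 17, 25, 19]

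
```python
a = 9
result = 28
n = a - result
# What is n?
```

Trace (tracking n):
a = 9  # -> a = 9
result = 28  # -> result = 28
n = a - result  # -> n = -19

Answer: -19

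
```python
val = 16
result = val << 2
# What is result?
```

Trace (tracking result):
val = 16  # -> val = 16
result = val << 2  # -> result = 64

Answer: 64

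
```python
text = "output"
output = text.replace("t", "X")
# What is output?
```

Answer: 'ouXpuX'

Derivation:
Trace (tracking output):
text = 'output'  # -> text = 'output'
output = text.replace('t', 'X')  # -> output = 'ouXpuX'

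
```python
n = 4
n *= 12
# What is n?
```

Trace (tracking n):
n = 4  # -> n = 4
n *= 12  # -> n = 48

Answer: 48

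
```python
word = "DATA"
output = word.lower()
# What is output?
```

Answer: 'data'

Derivation:
Trace (tracking output):
word = 'DATA'  # -> word = 'DATA'
output = word.lower()  # -> output = 'data'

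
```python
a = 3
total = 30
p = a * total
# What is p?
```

Trace (tracking p):
a = 3  # -> a = 3
total = 30  # -> total = 30
p = a * total  # -> p = 90

Answer: 90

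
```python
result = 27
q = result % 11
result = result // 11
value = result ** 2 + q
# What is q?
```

Trace (tracking q):
result = 27  # -> result = 27
q = result % 11  # -> q = 5
result = result // 11  # -> result = 2
value = result ** 2 + q  # -> value = 9

Answer: 5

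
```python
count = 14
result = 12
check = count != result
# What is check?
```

Trace (tracking check):
count = 14  # -> count = 14
result = 12  # -> result = 12
check = count != result  # -> check = True

Answer: True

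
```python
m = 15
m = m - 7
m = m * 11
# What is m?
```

Trace (tracking m):
m = 15  # -> m = 15
m = m - 7  # -> m = 8
m = m * 11  # -> m = 88

Answer: 88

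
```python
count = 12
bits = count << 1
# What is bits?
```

Answer: 24

Derivation:
Trace (tracking bits):
count = 12  # -> count = 12
bits = count << 1  # -> bits = 24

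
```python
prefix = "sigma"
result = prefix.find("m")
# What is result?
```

Answer: 3

Derivation:
Trace (tracking result):
prefix = 'sigma'  # -> prefix = 'sigma'
result = prefix.find('m')  # -> result = 3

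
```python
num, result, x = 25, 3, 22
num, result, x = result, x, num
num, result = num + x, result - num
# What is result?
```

Trace (tracking result):
num, result, x = (25, 3, 22)  # -> num = 25, result = 3, x = 22
num, result, x = (result, x, num)  # -> num = 3, result = 22, x = 25
num, result = (num + x, result - num)  # -> num = 28, result = 19

Answer: 19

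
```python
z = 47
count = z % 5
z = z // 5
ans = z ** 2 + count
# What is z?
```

Answer: 9

Derivation:
Trace (tracking z):
z = 47  # -> z = 47
count = z % 5  # -> count = 2
z = z // 5  # -> z = 9
ans = z ** 2 + count  # -> ans = 83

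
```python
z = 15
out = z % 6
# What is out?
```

Trace (tracking out):
z = 15  # -> z = 15
out = z % 6  # -> out = 3

Answer: 3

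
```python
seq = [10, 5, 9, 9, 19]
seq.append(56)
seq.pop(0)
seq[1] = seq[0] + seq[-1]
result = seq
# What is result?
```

Trace (tracking result):
seq = [10, 5, 9, 9, 19]  # -> seq = [10, 5, 9, 9, 19]
seq.append(56)  # -> seq = [10, 5, 9, 9, 19, 56]
seq.pop(0)  # -> seq = [5, 9, 9, 19, 56]
seq[1] = seq[0] + seq[-1]  # -> seq = [5, 61, 9, 19, 56]
result = seq  # -> result = [5, 61, 9, 19, 56]

Answer: [5, 61, 9, 19, 56]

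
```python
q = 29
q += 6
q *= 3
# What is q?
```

Trace (tracking q):
q = 29  # -> q = 29
q += 6  # -> q = 35
q *= 3  # -> q = 105

Answer: 105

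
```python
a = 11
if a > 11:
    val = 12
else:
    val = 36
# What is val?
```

Answer: 36

Derivation:
Trace (tracking val):
a = 11  # -> a = 11
if a > 11:  # condition is False
else:
    val = 36  # -> val = 36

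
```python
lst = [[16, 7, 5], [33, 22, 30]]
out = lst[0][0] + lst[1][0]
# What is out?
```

Trace (tracking out):
lst = [[16, 7, 5], [33, 22, 30]]  # -> lst = [[16, 7, 5], [33, 22, 30]]
out = lst[0][0] + lst[1][0]  # -> out = 49

Answer: 49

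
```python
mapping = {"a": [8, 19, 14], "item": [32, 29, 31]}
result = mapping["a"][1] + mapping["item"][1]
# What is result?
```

Trace (tracking result):
mapping = {'a': [8, 19, 14], 'item': [32, 29, 31]}  # -> mapping = {'a': [8, 19, 14], 'item': [32, 29, 31]}
result = mapping['a'][1] + mapping['item'][1]  # -> result = 48

Answer: 48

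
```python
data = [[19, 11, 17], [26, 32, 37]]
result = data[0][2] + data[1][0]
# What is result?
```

Answer: 43

Derivation:
Trace (tracking result):
data = [[19, 11, 17], [26, 32, 37]]  # -> data = [[19, 11, 17], [26, 32, 37]]
result = data[0][2] + data[1][0]  # -> result = 43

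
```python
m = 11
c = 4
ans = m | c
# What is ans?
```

Answer: 15

Derivation:
Trace (tracking ans):
m = 11  # -> m = 11
c = 4  # -> c = 4
ans = m | c  # -> ans = 15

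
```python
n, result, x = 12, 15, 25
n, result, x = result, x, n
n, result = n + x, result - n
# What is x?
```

Trace (tracking x):
n, result, x = (12, 15, 25)  # -> n = 12, result = 15, x = 25
n, result, x = (result, x, n)  # -> n = 15, result = 25, x = 12
n, result = (n + x, result - n)  # -> n = 27, result = 10

Answer: 12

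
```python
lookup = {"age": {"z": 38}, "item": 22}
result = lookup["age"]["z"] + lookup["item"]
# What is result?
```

Trace (tracking result):
lookup = {'age': {'z': 38}, 'item': 22}  # -> lookup = {'age': {'z': 38}, 'item': 22}
result = lookup['age']['z'] + lookup['item']  # -> result = 60

Answer: 60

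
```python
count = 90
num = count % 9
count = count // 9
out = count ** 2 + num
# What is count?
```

Answer: 10

Derivation:
Trace (tracking count):
count = 90  # -> count = 90
num = count % 9  # -> num = 0
count = count // 9  # -> count = 10
out = count ** 2 + num  # -> out = 100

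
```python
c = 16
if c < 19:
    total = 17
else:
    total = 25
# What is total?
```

Trace (tracking total):
c = 16  # -> c = 16
if c < 19:  # condition is True
    total = 17  # -> total = 17

Answer: 17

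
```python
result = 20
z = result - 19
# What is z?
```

Trace (tracking z):
result = 20  # -> result = 20
z = result - 19  # -> z = 1

Answer: 1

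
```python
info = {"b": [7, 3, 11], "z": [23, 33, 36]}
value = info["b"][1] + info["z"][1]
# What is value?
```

Trace (tracking value):
info = {'b': [7, 3, 11], 'z': [23, 33, 36]}  # -> info = {'b': [7, 3, 11], 'z': [23, 33, 36]}
value = info['b'][1] + info['z'][1]  # -> value = 36

Answer: 36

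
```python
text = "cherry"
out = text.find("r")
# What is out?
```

Answer: 3

Derivation:
Trace (tracking out):
text = 'cherry'  # -> text = 'cherry'
out = text.find('r')  # -> out = 3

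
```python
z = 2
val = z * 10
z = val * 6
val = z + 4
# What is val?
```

Answer: 124

Derivation:
Trace (tracking val):
z = 2  # -> z = 2
val = z * 10  # -> val = 20
z = val * 6  # -> z = 120
val = z + 4  # -> val = 124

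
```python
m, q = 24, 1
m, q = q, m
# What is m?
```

Answer: 1

Derivation:
Trace (tracking m):
m, q = (24, 1)  # -> m = 24, q = 1
m, q = (q, m)  # -> m = 1, q = 24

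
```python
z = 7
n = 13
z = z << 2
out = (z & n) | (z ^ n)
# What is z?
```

Answer: 28

Derivation:
Trace (tracking z):
z = 7  # -> z = 7
n = 13  # -> n = 13
z = z << 2  # -> z = 28
out = z & n | z ^ n  # -> out = 29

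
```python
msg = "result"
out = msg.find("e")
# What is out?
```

Answer: 1

Derivation:
Trace (tracking out):
msg = 'result'  # -> msg = 'result'
out = msg.find('e')  # -> out = 1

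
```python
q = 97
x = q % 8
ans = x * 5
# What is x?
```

Answer: 1

Derivation:
Trace (tracking x):
q = 97  # -> q = 97
x = q % 8  # -> x = 1
ans = x * 5  # -> ans = 5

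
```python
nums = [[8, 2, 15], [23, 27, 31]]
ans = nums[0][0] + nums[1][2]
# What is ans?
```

Answer: 39

Derivation:
Trace (tracking ans):
nums = [[8, 2, 15], [23, 27, 31]]  # -> nums = [[8, 2, 15], [23, 27, 31]]
ans = nums[0][0] + nums[1][2]  # -> ans = 39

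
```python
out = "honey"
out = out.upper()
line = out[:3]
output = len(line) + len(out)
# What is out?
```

Trace (tracking out):
out = 'honey'  # -> out = 'honey'
out = out.upper()  # -> out = 'HONEY'
line = out[:3]  # -> line = 'HON'
output = len(line) + len(out)  # -> output = 8

Answer: 'HONEY'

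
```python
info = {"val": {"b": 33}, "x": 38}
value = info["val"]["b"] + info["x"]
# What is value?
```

Trace (tracking value):
info = {'val': {'b': 33}, 'x': 38}  # -> info = {'val': {'b': 33}, 'x': 38}
value = info['val']['b'] + info['x']  # -> value = 71

Answer: 71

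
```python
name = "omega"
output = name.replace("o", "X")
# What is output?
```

Answer: 'Xmega'

Derivation:
Trace (tracking output):
name = 'omega'  # -> name = 'omega'
output = name.replace('o', 'X')  # -> output = 'Xmega'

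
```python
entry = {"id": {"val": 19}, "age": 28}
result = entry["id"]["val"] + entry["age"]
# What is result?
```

Answer: 47

Derivation:
Trace (tracking result):
entry = {'id': {'val': 19}, 'age': 28}  # -> entry = {'id': {'val': 19}, 'age': 28}
result = entry['id']['val'] + entry['age']  # -> result = 47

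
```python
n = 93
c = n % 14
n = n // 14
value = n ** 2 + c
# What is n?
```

Answer: 6

Derivation:
Trace (tracking n):
n = 93  # -> n = 93
c = n % 14  # -> c = 9
n = n // 14  # -> n = 6
value = n ** 2 + c  # -> value = 45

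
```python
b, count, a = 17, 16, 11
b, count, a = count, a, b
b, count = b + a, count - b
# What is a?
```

Trace (tracking a):
b, count, a = (17, 16, 11)  # -> b = 17, count = 16, a = 11
b, count, a = (count, a, b)  # -> b = 16, count = 11, a = 17
b, count = (b + a, count - b)  # -> b = 33, count = -5

Answer: 17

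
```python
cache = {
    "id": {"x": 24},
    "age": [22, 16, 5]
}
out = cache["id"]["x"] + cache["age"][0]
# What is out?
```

Answer: 46

Derivation:
Trace (tracking out):
cache = {'id': {'x': 24}, 'age': [22, 16, 5]}  # -> cache = {'id': {'x': 24}, 'age': [22, 16, 5]}
out = cache['id']['x'] + cache['age'][0]  # -> out = 46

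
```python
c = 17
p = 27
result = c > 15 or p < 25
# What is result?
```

Trace (tracking result):
c = 17  # -> c = 17
p = 27  # -> p = 27
result = c > 15 or p < 25  # -> result = True

Answer: True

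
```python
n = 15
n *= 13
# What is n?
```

Trace (tracking n):
n = 15  # -> n = 15
n *= 13  # -> n = 195

Answer: 195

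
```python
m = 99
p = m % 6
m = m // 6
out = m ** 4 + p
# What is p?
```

Trace (tracking p):
m = 99  # -> m = 99
p = m % 6  # -> p = 3
m = m // 6  # -> m = 16
out = m ** 4 + p  # -> out = 65539

Answer: 3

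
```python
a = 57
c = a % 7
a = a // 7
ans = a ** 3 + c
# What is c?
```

Trace (tracking c):
a = 57  # -> a = 57
c = a % 7  # -> c = 1
a = a // 7  # -> a = 8
ans = a ** 3 + c  # -> ans = 513

Answer: 1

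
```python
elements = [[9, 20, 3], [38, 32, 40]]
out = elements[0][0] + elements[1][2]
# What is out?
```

Answer: 49

Derivation:
Trace (tracking out):
elements = [[9, 20, 3], [38, 32, 40]]  # -> elements = [[9, 20, 3], [38, 32, 40]]
out = elements[0][0] + elements[1][2]  # -> out = 49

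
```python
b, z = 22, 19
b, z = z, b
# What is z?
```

Answer: 22

Derivation:
Trace (tracking z):
b, z = (22, 19)  # -> b = 22, z = 19
b, z = (z, b)  # -> b = 19, z = 22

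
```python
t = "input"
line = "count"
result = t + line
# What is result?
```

Trace (tracking result):
t = 'input'  # -> t = 'input'
line = 'count'  # -> line = 'count'
result = t + line  # -> result = 'inputcount'

Answer: 'inputcount'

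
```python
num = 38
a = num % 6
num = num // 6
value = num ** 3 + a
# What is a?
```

Trace (tracking a):
num = 38  # -> num = 38
a = num % 6  # -> a = 2
num = num // 6  # -> num = 6
value = num ** 3 + a  # -> value = 218

Answer: 2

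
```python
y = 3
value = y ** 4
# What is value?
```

Answer: 81

Derivation:
Trace (tracking value):
y = 3  # -> y = 3
value = y ** 4  # -> value = 81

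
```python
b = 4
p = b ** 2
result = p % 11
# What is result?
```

Answer: 5

Derivation:
Trace (tracking result):
b = 4  # -> b = 4
p = b ** 2  # -> p = 16
result = p % 11  # -> result = 5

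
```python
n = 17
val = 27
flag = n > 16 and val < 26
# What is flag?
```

Trace (tracking flag):
n = 17  # -> n = 17
val = 27  # -> val = 27
flag = n > 16 and val < 26  # -> flag = False

Answer: False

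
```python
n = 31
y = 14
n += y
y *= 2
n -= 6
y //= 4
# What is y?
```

Answer: 7

Derivation:
Trace (tracking y):
n = 31  # -> n = 31
y = 14  # -> y = 14
n += y  # -> n = 45
y *= 2  # -> y = 28
n -= 6  # -> n = 39
y //= 4  # -> y = 7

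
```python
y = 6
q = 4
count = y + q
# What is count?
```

Answer: 10

Derivation:
Trace (tracking count):
y = 6  # -> y = 6
q = 4  # -> q = 4
count = y + q  # -> count = 10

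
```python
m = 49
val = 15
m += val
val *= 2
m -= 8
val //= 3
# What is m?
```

Answer: 56

Derivation:
Trace (tracking m):
m = 49  # -> m = 49
val = 15  # -> val = 15
m += val  # -> m = 64
val *= 2  # -> val = 30
m -= 8  # -> m = 56
val //= 3  # -> val = 10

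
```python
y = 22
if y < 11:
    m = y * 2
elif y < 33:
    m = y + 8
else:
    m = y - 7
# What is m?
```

Answer: 30

Derivation:
Trace (tracking m):
y = 22  # -> y = 22
if y < 11:  # condition is False
elif y < 33:  # condition is True
    m = y + 8  # -> m = 30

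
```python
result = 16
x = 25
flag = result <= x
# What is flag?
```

Trace (tracking flag):
result = 16  # -> result = 16
x = 25  # -> x = 25
flag = result <= x  # -> flag = True

Answer: True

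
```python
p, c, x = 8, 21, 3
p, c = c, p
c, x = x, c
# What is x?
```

Trace (tracking x):
p, c, x = (8, 21, 3)  # -> p = 8, c = 21, x = 3
p, c = (c, p)  # -> p = 21, c = 8
c, x = (x, c)  # -> c = 3, x = 8

Answer: 8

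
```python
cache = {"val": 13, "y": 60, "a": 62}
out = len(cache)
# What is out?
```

Trace (tracking out):
cache = {'val': 13, 'y': 60, 'a': 62}  # -> cache = {'val': 13, 'y': 60, 'a': 62}
out = len(cache)  # -> out = 3

Answer: 3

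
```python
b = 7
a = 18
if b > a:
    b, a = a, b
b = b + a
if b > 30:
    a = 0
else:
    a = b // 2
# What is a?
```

Trace (tracking a):
b = 7  # -> b = 7
a = 18  # -> a = 18
if b > a:  # condition is False
b = b + a  # -> b = 25
if b > 30:  # condition is False
else:
    a = b // 2  # -> a = 12

Answer: 12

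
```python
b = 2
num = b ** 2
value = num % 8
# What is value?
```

Answer: 4

Derivation:
Trace (tracking value):
b = 2  # -> b = 2
num = b ** 2  # -> num = 4
value = num % 8  # -> value = 4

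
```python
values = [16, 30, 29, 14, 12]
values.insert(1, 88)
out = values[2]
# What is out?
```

Trace (tracking out):
values = [16, 30, 29, 14, 12]  # -> values = [16, 30, 29, 14, 12]
values.insert(1, 88)  # -> values = [16, 88, 30, 29, 14, 12]
out = values[2]  # -> out = 30

Answer: 30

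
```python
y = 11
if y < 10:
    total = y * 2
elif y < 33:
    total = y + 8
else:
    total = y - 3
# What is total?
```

Answer: 19

Derivation:
Trace (tracking total):
y = 11  # -> y = 11
if y < 10:  # condition is False
elif y < 33:  # condition is True
    total = y + 8  # -> total = 19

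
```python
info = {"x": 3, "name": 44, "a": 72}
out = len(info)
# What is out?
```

Answer: 3

Derivation:
Trace (tracking out):
info = {'x': 3, 'name': 44, 'a': 72}  # -> info = {'x': 3, 'name': 44, 'a': 72}
out = len(info)  # -> out = 3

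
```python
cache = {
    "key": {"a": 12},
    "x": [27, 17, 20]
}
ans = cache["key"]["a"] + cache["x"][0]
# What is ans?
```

Answer: 39

Derivation:
Trace (tracking ans):
cache = {'key': {'a': 12}, 'x': [27, 17, 20]}  # -> cache = {'key': {'a': 12}, 'x': [27, 17, 20]}
ans = cache['key']['a'] + cache['x'][0]  # -> ans = 39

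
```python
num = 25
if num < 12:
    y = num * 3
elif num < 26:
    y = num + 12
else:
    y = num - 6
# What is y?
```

Trace (tracking y):
num = 25  # -> num = 25
if num < 12:  # condition is False
elif num < 26:  # condition is True
    y = num + 12  # -> y = 37

Answer: 37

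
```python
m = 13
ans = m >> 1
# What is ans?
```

Trace (tracking ans):
m = 13  # -> m = 13
ans = m >> 1  # -> ans = 6

Answer: 6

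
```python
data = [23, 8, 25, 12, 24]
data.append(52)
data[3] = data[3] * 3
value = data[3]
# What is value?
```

Answer: 36

Derivation:
Trace (tracking value):
data = [23, 8, 25, 12, 24]  # -> data = [23, 8, 25, 12, 24]
data.append(52)  # -> data = [23, 8, 25, 12, 24, 52]
data[3] = data[3] * 3  # -> data = [23, 8, 25, 36, 24, 52]
value = data[3]  # -> value = 36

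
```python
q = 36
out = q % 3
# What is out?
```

Answer: 0

Derivation:
Trace (tracking out):
q = 36  # -> q = 36
out = q % 3  # -> out = 0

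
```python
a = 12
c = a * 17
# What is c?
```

Trace (tracking c):
a = 12  # -> a = 12
c = a * 17  # -> c = 204

Answer: 204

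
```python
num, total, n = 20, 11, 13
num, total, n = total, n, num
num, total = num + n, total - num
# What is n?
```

Answer: 20

Derivation:
Trace (tracking n):
num, total, n = (20, 11, 13)  # -> num = 20, total = 11, n = 13
num, total, n = (total, n, num)  # -> num = 11, total = 13, n = 20
num, total = (num + n, total - num)  # -> num = 31, total = 2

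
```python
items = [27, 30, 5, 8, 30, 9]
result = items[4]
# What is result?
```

Trace (tracking result):
items = [27, 30, 5, 8, 30, 9]  # -> items = [27, 30, 5, 8, 30, 9]
result = items[4]  # -> result = 30

Answer: 30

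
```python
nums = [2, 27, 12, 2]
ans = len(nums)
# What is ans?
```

Answer: 4

Derivation:
Trace (tracking ans):
nums = [2, 27, 12, 2]  # -> nums = [2, 27, 12, 2]
ans = len(nums)  # -> ans = 4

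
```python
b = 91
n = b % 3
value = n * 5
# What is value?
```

Trace (tracking value):
b = 91  # -> b = 91
n = b % 3  # -> n = 1
value = n * 5  # -> value = 5

Answer: 5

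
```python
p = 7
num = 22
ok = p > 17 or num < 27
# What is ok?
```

Trace (tracking ok):
p = 7  # -> p = 7
num = 22  # -> num = 22
ok = p > 17 or num < 27  # -> ok = True

Answer: True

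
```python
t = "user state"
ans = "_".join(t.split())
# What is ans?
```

Trace (tracking ans):
t = 'user state'  # -> t = 'user state'
ans = '_'.join(t.split())  # -> ans = 'user_state'

Answer: 'user_state'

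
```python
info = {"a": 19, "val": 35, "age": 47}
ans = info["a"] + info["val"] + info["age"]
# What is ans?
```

Trace (tracking ans):
info = {'a': 19, 'val': 35, 'age': 47}  # -> info = {'a': 19, 'val': 35, 'age': 47}
ans = info['a'] + info['val'] + info['age']  # -> ans = 101

Answer: 101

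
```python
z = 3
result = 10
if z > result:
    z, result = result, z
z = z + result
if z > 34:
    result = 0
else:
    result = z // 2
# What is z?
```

Answer: 13

Derivation:
Trace (tracking z):
z = 3  # -> z = 3
result = 10  # -> result = 10
if z > result:  # condition is False
z = z + result  # -> z = 13
if z > 34:  # condition is False
else:
    result = z // 2  # -> result = 6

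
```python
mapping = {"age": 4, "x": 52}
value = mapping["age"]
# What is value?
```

Trace (tracking value):
mapping = {'age': 4, 'x': 52}  # -> mapping = {'age': 4, 'x': 52}
value = mapping['age']  # -> value = 4

Answer: 4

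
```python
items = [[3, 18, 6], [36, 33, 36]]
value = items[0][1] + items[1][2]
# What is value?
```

Trace (tracking value):
items = [[3, 18, 6], [36, 33, 36]]  # -> items = [[3, 18, 6], [36, 33, 36]]
value = items[0][1] + items[1][2]  # -> value = 54

Answer: 54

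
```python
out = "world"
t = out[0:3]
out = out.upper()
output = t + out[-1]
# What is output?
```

Trace (tracking output):
out = 'world'  # -> out = 'world'
t = out[0:3]  # -> t = 'wor'
out = out.upper()  # -> out = 'WORLD'
output = t + out[-1]  # -> output = 'worD'

Answer: 'worD'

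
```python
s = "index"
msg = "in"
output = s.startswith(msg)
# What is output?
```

Trace (tracking output):
s = 'index'  # -> s = 'index'
msg = 'in'  # -> msg = 'in'
output = s.startswith(msg)  # -> output = True

Answer: True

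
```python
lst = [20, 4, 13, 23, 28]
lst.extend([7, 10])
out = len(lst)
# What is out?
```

Trace (tracking out):
lst = [20, 4, 13, 23, 28]  # -> lst = [20, 4, 13, 23, 28]
lst.extend([7, 10])  # -> lst = [20, 4, 13, 23, 28, 7, 10]
out = len(lst)  # -> out = 7

Answer: 7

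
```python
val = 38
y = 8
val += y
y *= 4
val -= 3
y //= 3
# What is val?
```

Answer: 43

Derivation:
Trace (tracking val):
val = 38  # -> val = 38
y = 8  # -> y = 8
val += y  # -> val = 46
y *= 4  # -> y = 32
val -= 3  # -> val = 43
y //= 3  # -> y = 10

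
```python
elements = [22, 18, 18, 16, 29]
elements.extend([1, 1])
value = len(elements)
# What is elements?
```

Answer: [22, 18, 18, 16, 29, 1, 1]

Derivation:
Trace (tracking elements):
elements = [22, 18, 18, 16, 29]  # -> elements = [22, 18, 18, 16, 29]
elements.extend([1, 1])  # -> elements = [22, 18, 18, 16, 29, 1, 1]
value = len(elements)  # -> value = 7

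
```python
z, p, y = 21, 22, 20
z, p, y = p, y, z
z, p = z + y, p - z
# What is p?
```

Trace (tracking p):
z, p, y = (21, 22, 20)  # -> z = 21, p = 22, y = 20
z, p, y = (p, y, z)  # -> z = 22, p = 20, y = 21
z, p = (z + y, p - z)  # -> z = 43, p = -2

Answer: -2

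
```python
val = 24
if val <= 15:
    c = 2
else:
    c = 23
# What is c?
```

Trace (tracking c):
val = 24  # -> val = 24
if val <= 15:  # condition is False
else:
    c = 23  # -> c = 23

Answer: 23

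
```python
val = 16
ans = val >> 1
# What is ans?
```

Trace (tracking ans):
val = 16  # -> val = 16
ans = val >> 1  # -> ans = 8

Answer: 8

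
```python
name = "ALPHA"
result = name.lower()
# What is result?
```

Trace (tracking result):
name = 'ALPHA'  # -> name = 'ALPHA'
result = name.lower()  # -> result = 'alpha'

Answer: 'alpha'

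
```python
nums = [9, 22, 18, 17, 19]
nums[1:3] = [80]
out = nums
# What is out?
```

Answer: [9, 80, 17, 19]

Derivation:
Trace (tracking out):
nums = [9, 22, 18, 17, 19]  # -> nums = [9, 22, 18, 17, 19]
nums[1:3] = [80]  # -> nums = [9, 80, 17, 19]
out = nums  # -> out = [9, 80, 17, 19]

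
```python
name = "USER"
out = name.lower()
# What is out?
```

Trace (tracking out):
name = 'USER'  # -> name = 'USER'
out = name.lower()  # -> out = 'user'

Answer: 'user'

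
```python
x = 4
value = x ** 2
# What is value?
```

Trace (tracking value):
x = 4  # -> x = 4
value = x ** 2  # -> value = 16

Answer: 16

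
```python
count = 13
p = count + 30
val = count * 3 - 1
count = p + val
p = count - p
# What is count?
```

Trace (tracking count):
count = 13  # -> count = 13
p = count + 30  # -> p = 43
val = count * 3 - 1  # -> val = 38
count = p + val  # -> count = 81
p = count - p  # -> p = 38

Answer: 81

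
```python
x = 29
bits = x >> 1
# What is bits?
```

Trace (tracking bits):
x = 29  # -> x = 29
bits = x >> 1  # -> bits = 14

Answer: 14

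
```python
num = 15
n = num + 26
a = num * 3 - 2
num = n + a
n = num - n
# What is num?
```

Answer: 84

Derivation:
Trace (tracking num):
num = 15  # -> num = 15
n = num + 26  # -> n = 41
a = num * 3 - 2  # -> a = 43
num = n + a  # -> num = 84
n = num - n  # -> n = 43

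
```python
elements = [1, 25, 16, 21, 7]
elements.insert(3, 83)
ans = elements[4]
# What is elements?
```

Trace (tracking elements):
elements = [1, 25, 16, 21, 7]  # -> elements = [1, 25, 16, 21, 7]
elements.insert(3, 83)  # -> elements = [1, 25, 16, 83, 21, 7]
ans = elements[4]  # -> ans = 21

Answer: [1, 25, 16, 83, 21, 7]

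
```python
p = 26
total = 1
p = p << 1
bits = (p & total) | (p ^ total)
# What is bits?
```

Answer: 53

Derivation:
Trace (tracking bits):
p = 26  # -> p = 26
total = 1  # -> total = 1
p = p << 1  # -> p = 52
bits = p & total | p ^ total  # -> bits = 53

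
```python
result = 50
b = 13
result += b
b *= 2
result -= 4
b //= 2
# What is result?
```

Trace (tracking result):
result = 50  # -> result = 50
b = 13  # -> b = 13
result += b  # -> result = 63
b *= 2  # -> b = 26
result -= 4  # -> result = 59
b //= 2  # -> b = 13

Answer: 59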